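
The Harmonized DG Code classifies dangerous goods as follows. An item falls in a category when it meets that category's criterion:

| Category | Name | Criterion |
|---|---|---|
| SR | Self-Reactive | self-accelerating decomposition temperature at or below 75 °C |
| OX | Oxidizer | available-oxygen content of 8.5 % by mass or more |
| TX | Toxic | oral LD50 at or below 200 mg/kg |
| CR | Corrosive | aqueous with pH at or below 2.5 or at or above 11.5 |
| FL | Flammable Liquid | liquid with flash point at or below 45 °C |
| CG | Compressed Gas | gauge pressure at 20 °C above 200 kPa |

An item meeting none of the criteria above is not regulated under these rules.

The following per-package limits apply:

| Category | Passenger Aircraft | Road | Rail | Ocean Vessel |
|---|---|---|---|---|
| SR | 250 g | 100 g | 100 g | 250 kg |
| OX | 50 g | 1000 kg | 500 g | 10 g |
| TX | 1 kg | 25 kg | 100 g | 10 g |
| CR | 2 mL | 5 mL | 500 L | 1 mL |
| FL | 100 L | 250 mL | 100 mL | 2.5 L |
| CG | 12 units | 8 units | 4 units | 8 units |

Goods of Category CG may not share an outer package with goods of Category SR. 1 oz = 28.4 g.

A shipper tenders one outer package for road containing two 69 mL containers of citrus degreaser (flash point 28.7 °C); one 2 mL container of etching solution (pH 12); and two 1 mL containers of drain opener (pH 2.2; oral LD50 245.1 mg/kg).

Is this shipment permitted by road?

Citrus degreaser: flash point 28.7 °C ≤ 45 °C → Category FL (Flammable Liquid).
Etching solution: pH 12 ≥ 11.5 → Category CR (Corrosive).
With pH 2.2 (≤ 2.5), the drain opener falls in Category CR.
Category FL quantity: two 69 mL containers = 138 mL.
138 mL ≤ 250 mL (road limit, Category FL) — within limit.
Category CR net quantity: 2 mL + (two 1 mL containers = 2 mL) = 4 mL.
4 mL ≤ 5 mL (road limit, Category CR) — within limit.
The segregation rule (Category CG with Category SR) does not apply to Category FL with Category CR.
Every hazard category is within its road limit and no segregation rule is violated.

Yes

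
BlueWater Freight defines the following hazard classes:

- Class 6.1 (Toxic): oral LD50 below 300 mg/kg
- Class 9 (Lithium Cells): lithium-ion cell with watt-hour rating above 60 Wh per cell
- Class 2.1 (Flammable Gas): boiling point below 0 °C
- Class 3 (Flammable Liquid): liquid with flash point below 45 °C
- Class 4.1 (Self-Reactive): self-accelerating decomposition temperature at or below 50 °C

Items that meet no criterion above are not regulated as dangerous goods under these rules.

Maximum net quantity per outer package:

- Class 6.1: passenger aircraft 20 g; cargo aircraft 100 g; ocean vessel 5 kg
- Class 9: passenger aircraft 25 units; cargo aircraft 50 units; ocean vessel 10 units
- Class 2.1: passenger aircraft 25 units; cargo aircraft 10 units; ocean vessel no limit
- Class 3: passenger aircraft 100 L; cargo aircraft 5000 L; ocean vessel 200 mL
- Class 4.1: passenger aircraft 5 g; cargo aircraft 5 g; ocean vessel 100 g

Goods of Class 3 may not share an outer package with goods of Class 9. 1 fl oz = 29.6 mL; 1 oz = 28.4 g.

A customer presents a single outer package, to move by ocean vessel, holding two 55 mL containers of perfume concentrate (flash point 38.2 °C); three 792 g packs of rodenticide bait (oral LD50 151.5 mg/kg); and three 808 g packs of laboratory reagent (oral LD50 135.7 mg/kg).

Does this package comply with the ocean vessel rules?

Yes

The perfume concentrate has flash point 38.2 °C, which is < 45 °C, so it is Class 3 (Flammable Liquid).
Oral LD50 151.5 mg/kg meets the Class 6.1 criterion (Toxic), so the rodenticide bait is Class 6.1.
Laboratory reagent: oral LD50 135.7 mg/kg < 300 mg/kg → Class 6.1 (Toxic).
Total Class 6.1: (three 792 g packs = 2.376 kg) + (three 808 g packs = 2.424 kg) = 4.8 kg.
4.8 kg is within the ocean vessel limit of 5 kg for Class 6.1.
Class 3 quantity: two 55 mL containers = 110 mL.
That is within the Class 3 ocean vessel limit of 200 mL.
The segregation rule (Class 3 with Class 9) does not apply to Class 6.1 with Class 3.
Every hazard class is within its ocean vessel limit and no segregation rule is violated.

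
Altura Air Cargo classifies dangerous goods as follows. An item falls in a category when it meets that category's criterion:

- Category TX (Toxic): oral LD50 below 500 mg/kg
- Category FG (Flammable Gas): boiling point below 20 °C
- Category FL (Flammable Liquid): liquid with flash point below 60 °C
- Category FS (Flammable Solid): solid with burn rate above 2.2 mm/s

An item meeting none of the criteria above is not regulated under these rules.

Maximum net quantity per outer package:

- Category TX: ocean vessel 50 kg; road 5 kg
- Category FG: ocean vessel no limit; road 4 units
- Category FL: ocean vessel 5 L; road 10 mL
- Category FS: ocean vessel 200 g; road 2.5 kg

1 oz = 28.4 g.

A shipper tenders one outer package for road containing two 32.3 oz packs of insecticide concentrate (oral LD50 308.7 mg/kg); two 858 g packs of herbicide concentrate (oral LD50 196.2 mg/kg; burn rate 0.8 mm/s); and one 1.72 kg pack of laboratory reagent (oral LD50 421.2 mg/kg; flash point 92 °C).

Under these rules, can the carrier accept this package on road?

With oral LD50 308.7 mg/kg (< 500 mg/kg), the insecticide concentrate falls in Category TX.
With oral LD50 196.2 mg/kg (< 500 mg/kg), the herbicide concentrate falls in Category TX.
The laboratory reagent has oral LD50 421.2 mg/kg, which is < 500 mg/kg, so it is Category TX (Toxic).
Total Category TX: (two 32.3 oz packs = 1834.64 g) + (two 858 g packs = 1.716 kg) + 1.72 kg = 5270.64 g.
That exceeds the Category TX road limit of 5 kg.

No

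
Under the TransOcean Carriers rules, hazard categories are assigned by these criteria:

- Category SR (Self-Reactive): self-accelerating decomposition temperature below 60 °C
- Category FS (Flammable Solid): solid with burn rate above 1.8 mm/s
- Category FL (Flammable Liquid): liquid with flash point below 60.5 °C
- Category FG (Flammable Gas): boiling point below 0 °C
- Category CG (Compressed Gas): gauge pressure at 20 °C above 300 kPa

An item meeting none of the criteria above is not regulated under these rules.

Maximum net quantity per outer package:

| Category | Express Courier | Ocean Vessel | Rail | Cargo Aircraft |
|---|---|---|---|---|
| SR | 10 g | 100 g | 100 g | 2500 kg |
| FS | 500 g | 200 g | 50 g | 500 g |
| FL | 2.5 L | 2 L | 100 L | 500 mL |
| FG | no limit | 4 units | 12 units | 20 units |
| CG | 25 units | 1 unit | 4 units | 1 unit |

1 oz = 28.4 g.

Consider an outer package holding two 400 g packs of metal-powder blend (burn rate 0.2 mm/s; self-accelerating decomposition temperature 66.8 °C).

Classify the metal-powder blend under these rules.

self-accelerating decomposition temperature 66.8 °C is not below 60 °C, so Category SR does not apply.
burn rate 0.2 mm/s is not above 1.8 mm/s, so Category FS does not apply.
No criterion is met, so the item is not regulated.

Not regulated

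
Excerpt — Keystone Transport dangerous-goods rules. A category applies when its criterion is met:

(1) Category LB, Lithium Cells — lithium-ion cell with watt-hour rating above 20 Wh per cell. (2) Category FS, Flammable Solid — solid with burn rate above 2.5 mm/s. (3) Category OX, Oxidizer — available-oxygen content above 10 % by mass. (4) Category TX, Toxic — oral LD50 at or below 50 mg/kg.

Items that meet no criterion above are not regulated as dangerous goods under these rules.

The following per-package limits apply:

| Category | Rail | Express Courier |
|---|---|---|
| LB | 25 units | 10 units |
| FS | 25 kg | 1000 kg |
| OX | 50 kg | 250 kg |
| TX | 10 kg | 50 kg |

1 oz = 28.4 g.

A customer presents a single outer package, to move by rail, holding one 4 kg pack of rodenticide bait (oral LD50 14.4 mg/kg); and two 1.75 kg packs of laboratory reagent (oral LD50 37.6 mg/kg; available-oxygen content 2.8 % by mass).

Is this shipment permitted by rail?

Yes

Rodenticide bait: oral LD50 14.4 mg/kg ≤ 50 mg/kg → Category TX (Toxic).
Oral LD50 37.6 mg/kg meets the Category TX criterion (Toxic), so the laboratory reagent is Category TX.
Category TX net quantity: 4 kg + (two 1.75 kg packs = 3.5 kg) = 7.5 kg.
That is within the Category TX rail limit of 10 kg.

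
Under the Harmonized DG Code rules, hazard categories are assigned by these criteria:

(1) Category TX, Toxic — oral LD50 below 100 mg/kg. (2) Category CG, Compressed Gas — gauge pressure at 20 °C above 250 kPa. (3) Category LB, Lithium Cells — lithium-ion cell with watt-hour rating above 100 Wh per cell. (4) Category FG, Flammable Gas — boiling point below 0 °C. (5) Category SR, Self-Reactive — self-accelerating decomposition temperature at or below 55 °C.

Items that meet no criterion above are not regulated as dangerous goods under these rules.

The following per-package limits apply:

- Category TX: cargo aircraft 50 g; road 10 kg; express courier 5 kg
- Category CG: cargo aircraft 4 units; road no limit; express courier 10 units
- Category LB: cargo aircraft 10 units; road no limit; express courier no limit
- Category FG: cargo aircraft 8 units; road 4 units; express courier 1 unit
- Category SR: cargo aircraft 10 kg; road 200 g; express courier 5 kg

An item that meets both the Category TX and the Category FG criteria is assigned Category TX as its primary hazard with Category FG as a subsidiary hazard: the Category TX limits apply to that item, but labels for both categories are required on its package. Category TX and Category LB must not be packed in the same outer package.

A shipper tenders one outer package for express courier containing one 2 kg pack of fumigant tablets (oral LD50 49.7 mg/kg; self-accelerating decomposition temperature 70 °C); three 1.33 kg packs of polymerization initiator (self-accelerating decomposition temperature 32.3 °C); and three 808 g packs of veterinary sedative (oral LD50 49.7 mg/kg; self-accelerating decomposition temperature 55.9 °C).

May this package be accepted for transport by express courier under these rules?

Fumigant tablets: oral LD50 49.7 mg/kg < 100 mg/kg → Category TX (Toxic).
Self-accelerating decomposition temperature 32.3 °C meets the Category SR criterion (Self-Reactive), so the polymerization initiator is Category SR.
Oral LD50 49.7 mg/kg meets the Category TX criterion (Toxic), so the veterinary sedative is Category TX.
Total Category TX: 2 kg + (three 808 g packs = 2.424 kg) = 4.424 kg.
4.424 kg ≤ 5 kg (express courier limit, Category TX) — within limit.
Category SR quantity: three 1.33 kg packs = 3.99 kg.
That is within the Category SR express courier limit of 5 kg.
The segregation rule (Category TX with Category LB) does not apply to Category TX with Category SR.
Every hazard category is within its express courier limit and no segregation rule is violated.

Yes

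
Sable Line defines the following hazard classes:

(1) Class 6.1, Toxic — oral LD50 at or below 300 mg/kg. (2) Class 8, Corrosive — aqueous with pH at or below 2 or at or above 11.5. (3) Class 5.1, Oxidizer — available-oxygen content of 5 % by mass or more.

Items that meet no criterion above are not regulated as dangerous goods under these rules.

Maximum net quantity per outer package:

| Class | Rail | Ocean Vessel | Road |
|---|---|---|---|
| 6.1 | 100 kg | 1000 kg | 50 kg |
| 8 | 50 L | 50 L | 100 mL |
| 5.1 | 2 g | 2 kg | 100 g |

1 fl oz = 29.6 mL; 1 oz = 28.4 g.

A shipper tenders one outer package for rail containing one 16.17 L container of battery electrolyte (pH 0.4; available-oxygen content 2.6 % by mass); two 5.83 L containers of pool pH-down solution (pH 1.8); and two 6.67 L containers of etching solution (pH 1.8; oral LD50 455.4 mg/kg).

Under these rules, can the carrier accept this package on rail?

Yes

With pH 0.4 (≤ 2), the battery electrolyte falls in Class 8.
The pool pH-down solution has pH 1.8, which is ≤ 2, so it is Class 8 (Corrosive).
The etching solution has pH 1.8, which is ≤ 2, so it is Class 8 (Corrosive).
Class 8 net quantity: 16.17 L + (two 5.83 L containers = 11.66 L) + (two 6.67 L containers = 13.34 L) = 41.17 L.
That is within the Class 8 rail limit of 50 L.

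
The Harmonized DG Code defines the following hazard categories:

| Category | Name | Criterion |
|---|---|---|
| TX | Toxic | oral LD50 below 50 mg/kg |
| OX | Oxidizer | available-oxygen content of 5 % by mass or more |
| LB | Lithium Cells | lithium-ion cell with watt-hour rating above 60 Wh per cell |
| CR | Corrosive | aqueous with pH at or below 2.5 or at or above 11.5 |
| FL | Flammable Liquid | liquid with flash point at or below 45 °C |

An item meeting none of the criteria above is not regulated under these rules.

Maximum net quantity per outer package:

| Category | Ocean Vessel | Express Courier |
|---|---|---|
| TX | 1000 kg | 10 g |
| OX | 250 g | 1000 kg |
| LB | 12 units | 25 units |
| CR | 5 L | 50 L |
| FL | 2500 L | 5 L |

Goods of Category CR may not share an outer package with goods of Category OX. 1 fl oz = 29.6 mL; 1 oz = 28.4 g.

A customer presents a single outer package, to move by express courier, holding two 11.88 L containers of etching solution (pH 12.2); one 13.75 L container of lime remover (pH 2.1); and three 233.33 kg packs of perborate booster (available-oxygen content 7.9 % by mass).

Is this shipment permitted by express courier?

With pH 12.2 (≥ 11.5), the etching solution falls in Category CR.
The lime remover has pH 2.1, which is ≤ 2.5, so it is Category CR (Corrosive).
With available-oxygen content 7.9 % by mass (≥ 5 % by mass), the perborate booster falls in Category OX.
Total Category CR: (two 11.88 L containers = 23.76 L) + 13.75 L = 37.51 L.
37.51 L is within the express courier limit of 50 L for Category CR.
Category OX quantity: three 233.33 kg packs = 699.99 kg.
699.99 kg ≤ 1000 kg (express courier limit, Category OX) — within limit.
Category CR and Category OX may not share an outer package.

No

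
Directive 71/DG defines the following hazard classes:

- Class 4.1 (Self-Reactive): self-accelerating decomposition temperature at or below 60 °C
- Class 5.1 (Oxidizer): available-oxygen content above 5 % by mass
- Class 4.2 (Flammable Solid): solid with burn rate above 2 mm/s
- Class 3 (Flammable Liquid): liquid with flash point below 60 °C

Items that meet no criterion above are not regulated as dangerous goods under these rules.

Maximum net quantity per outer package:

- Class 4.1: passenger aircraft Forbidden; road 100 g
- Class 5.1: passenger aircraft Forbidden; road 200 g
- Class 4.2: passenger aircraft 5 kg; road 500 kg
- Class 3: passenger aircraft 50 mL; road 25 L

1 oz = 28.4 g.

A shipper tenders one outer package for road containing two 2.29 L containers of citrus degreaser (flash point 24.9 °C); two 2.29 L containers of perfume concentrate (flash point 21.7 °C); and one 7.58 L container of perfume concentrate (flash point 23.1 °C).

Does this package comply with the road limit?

With flash point 24.9 °C (< 60 °C), the citrus degreaser falls in Class 3.
The perfume concentrate has flash point 21.7 °C, which is < 60 °C, so it is Class 3 (Flammable Liquid).
The perfume concentrate has flash point 23.1 °C, which is < 60 °C, so it is Class 3 (Flammable Liquid).
Total Class 3: (two 2.29 L containers = 4.58 L) + (two 2.29 L containers = 4.58 L) + 7.58 L = 16.74 L.
That is within the Class 3 road limit of 25 L.

Yes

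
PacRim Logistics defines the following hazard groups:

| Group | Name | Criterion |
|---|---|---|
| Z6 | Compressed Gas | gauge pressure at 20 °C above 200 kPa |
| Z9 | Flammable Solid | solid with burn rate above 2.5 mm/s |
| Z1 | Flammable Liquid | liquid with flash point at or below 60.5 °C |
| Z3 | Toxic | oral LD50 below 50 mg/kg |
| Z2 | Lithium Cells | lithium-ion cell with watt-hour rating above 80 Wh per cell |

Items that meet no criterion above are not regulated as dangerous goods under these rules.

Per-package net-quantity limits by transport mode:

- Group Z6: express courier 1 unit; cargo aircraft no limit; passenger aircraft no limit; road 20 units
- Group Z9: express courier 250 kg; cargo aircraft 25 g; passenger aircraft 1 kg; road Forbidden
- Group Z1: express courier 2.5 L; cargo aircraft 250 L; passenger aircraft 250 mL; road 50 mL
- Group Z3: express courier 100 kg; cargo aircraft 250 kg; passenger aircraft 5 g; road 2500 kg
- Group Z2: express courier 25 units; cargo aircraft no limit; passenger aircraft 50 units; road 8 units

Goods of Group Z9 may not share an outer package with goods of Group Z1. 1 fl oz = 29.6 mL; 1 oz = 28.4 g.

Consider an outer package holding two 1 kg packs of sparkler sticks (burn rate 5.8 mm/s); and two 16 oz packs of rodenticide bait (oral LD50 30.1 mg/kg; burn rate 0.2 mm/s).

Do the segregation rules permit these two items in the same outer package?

Yes

Sparkler sticks: burn rate 5.8 mm/s > 2.5 mm/s → Group Z9 (Flammable Solid).
Oral LD50 30.1 mg/kg meets the Group Z3 criterion (Toxic), so the rodenticide bait is Group Z3.
No segregation rule bars Group Z9 with Group Z3.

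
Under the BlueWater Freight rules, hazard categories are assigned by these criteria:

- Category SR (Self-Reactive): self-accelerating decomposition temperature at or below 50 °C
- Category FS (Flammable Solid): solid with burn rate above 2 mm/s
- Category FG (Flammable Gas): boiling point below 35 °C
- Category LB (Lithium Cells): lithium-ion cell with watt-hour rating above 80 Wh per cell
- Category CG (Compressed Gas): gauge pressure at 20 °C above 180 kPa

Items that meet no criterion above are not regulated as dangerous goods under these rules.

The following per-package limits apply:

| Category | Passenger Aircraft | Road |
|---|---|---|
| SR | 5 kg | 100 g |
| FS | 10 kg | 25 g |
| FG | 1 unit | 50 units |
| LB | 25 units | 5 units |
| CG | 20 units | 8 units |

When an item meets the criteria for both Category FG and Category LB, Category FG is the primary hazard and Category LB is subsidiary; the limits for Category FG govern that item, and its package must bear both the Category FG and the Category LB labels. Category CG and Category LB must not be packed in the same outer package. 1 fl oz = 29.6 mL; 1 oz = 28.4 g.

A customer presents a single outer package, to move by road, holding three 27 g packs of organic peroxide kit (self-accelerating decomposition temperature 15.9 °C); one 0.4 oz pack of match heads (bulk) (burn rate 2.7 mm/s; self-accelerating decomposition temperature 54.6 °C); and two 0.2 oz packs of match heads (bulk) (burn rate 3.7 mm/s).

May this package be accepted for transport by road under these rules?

Yes

Self-accelerating decomposition temperature 15.9 °C meets the Category SR criterion (Self-Reactive), so the organic peroxide kit is Category SR.
With burn rate 2.7 mm/s (> 2 mm/s), the match heads (bulk) fall in Category FS.
Burn rate 3.7 mm/s meets the Category FS criterion (Flammable Solid), so the match heads (bulk) are Category FS.
Category SR quantity: three 27 g packs = 81 g.
81 g ≤ 100 g (road limit, Category SR) — within limit.
Total Category FS: (one 0.4 oz pack = 11.36 g) + (two 0.2 oz packs = 11.36 g) = 22.72 g.
That is within the Category FS road limit of 25 g.
The segregation rule (Category CG with Category LB) does not apply to Category SR with Category FS.
Every hazard category is within its road limit and no segregation rule is violated.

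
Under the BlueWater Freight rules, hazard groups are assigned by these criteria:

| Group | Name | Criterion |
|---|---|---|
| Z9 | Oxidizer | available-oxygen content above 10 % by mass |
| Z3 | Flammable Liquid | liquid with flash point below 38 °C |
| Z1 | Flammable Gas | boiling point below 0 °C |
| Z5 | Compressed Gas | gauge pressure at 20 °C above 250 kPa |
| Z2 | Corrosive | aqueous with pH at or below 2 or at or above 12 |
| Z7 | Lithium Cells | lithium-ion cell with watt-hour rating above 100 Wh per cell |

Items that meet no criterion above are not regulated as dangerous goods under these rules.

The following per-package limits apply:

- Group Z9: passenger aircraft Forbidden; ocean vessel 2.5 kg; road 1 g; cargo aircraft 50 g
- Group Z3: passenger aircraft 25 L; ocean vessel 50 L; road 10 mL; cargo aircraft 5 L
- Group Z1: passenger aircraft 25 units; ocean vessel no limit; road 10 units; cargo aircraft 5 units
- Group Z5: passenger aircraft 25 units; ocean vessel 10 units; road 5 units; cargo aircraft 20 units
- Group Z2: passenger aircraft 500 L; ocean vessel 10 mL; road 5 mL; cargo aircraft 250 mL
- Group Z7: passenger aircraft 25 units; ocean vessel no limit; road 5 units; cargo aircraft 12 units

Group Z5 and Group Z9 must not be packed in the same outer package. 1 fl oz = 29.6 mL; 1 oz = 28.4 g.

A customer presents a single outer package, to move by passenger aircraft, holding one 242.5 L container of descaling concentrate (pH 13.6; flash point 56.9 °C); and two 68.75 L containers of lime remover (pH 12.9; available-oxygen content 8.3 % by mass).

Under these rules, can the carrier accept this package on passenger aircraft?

Yes

With pH 13.6 (≥ 12), the descaling concentrate falls in Group Z2.
Lime remover: pH 12.9 ≥ 12 → Group Z2 (Corrosive).
Group Z2 net quantity: 242.5 L + (two 68.75 L containers = 137.5 L) = 380 L.
That is within the Group Z2 passenger aircraft limit of 500 L.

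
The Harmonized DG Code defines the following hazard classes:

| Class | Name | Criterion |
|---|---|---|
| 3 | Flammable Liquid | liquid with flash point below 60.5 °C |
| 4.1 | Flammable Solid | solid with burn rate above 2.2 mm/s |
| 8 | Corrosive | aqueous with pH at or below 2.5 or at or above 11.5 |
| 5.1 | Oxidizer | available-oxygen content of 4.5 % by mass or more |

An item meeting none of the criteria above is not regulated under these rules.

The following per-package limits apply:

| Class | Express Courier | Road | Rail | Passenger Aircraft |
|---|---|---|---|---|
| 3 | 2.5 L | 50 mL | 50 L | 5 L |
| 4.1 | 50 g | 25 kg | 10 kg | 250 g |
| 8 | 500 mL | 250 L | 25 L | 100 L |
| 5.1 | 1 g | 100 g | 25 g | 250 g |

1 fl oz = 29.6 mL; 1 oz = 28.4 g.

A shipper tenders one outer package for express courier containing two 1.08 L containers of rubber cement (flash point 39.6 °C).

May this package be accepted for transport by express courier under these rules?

Yes

The rubber cement has flash point 39.6 °C, which is < 60.5 °C, so it is Class 3 (Flammable Liquid).
Class 3 quantity: two 1.08 L containers = 2.16 L.
That is within the Class 3 express courier limit of 2.5 L.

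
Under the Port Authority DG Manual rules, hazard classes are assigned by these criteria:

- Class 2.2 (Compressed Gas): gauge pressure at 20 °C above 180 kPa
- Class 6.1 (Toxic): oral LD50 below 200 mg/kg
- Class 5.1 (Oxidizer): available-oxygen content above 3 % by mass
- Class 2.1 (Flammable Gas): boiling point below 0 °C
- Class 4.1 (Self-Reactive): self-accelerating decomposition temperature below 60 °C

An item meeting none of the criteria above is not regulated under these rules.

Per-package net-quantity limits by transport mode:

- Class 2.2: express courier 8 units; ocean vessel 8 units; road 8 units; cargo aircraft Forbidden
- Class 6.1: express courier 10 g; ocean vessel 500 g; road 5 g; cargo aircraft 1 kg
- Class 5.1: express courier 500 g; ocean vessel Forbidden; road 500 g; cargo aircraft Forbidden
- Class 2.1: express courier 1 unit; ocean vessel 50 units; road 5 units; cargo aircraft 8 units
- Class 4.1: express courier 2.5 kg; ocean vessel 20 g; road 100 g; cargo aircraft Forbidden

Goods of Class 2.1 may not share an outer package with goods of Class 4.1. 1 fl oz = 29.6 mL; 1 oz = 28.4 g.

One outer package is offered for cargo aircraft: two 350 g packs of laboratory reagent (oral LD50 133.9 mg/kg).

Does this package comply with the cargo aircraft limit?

Yes

The laboratory reagent has oral LD50 133.9 mg/kg, which is < 200 mg/kg, so it is Class 6.1 (Toxic).
Class 6.1 quantity: two 350 g packs = 700 g.
700 g is within the cargo aircraft limit of 1 kg for Class 6.1.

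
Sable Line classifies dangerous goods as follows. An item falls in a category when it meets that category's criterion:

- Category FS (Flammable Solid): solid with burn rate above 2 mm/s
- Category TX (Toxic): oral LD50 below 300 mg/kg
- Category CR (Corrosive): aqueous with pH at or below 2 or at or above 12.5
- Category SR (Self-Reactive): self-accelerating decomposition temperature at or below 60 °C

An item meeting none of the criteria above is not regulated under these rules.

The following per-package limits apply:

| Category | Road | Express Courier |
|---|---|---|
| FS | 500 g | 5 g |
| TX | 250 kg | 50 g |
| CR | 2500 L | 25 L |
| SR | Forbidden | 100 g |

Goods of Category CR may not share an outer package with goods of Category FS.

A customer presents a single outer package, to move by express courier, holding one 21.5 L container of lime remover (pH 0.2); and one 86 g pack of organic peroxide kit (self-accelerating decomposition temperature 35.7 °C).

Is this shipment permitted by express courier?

Lime remover: pH 0.2 ≤ 2 → Category CR (Corrosive).
Self-accelerating decomposition temperature 35.7 °C meets the Category SR criterion (Self-Reactive), so the organic peroxide kit is Category SR.
Category CR quantity: 21.5 L.
That is within the Category CR express courier limit of 25 L.
Category SR quantity: 86 g.
86 g is within the express courier limit of 100 g for Category SR.
The segregation rule (Category CR with Category FS) does not apply to Category CR with Category SR.
Every hazard category is within its express courier limit and no segregation rule is violated.

Yes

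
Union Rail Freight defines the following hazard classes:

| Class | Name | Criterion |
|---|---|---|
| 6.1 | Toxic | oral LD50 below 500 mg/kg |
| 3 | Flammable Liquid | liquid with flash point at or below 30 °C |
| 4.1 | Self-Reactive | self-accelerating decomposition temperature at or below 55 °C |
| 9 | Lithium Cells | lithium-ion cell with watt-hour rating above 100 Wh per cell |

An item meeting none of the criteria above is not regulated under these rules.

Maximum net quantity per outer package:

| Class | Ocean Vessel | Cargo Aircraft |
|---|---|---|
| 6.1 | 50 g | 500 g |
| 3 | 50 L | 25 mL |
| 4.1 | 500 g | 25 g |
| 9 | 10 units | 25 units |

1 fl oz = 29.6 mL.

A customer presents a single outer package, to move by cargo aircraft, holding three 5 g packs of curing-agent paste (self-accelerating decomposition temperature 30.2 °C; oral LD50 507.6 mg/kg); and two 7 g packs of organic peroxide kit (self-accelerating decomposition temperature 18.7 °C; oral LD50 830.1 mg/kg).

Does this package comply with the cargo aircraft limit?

With self-accelerating decomposition temperature 30.2 °C (≤ 55 °C), the curing-agent paste falls in Class 4.1.
Organic peroxide kit: self-accelerating decomposition temperature 18.7 °C ≤ 55 °C → Class 4.1 (Self-Reactive).
Class 4.1 net quantity: (three 5 g packs = 15 g) + (two 7 g packs = 14 g) = 29 g.
29 g > 25 g (cargo aircraft limit, Class 4.1) — over the limit.

No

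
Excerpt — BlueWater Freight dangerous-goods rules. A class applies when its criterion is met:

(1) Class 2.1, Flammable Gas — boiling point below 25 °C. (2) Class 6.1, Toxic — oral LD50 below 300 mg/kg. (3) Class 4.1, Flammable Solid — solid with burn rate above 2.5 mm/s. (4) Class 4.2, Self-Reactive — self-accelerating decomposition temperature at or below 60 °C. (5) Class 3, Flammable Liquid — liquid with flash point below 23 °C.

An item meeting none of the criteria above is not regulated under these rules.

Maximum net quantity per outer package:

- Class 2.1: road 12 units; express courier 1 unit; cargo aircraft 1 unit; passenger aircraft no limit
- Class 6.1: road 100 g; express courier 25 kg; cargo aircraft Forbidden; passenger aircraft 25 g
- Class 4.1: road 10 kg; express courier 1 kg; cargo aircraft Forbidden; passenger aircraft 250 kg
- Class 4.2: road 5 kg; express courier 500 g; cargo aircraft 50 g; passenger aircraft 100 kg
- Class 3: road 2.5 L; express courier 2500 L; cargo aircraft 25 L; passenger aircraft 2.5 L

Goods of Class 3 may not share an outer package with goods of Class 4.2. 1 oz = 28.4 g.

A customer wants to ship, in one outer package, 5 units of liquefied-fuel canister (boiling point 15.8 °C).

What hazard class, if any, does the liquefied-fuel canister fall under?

Boiling point 15.8 °C meets the Class 2.1 criterion (Flammable Gas), so the liquefied-fuel canister is Class 2.1.

Class 2.1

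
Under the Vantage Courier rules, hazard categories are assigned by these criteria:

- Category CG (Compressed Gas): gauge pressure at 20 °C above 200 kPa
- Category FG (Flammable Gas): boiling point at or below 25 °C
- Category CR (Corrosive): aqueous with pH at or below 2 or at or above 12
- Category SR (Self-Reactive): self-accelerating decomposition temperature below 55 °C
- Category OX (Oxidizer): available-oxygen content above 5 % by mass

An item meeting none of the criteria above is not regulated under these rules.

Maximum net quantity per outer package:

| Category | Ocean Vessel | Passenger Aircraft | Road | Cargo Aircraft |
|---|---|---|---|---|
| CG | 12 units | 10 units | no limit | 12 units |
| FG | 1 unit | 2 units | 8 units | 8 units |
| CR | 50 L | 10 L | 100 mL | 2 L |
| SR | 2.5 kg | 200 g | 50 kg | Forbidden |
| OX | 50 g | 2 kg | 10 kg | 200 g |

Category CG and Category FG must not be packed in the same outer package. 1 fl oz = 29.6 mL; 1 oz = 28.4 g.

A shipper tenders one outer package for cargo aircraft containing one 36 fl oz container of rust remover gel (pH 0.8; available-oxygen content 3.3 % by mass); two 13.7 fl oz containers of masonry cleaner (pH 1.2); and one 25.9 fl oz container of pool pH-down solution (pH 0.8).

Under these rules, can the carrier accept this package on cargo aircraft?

No

With pH 0.8 (≤ 2), the rust remover gel falls in Category CR.
With pH 1.2 (≤ 2), the masonry cleaner falls in Category CR.
The pool pH-down solution has pH 0.8, which is ≤ 2, so it is Category CR (Corrosive).
Total Category CR: (one 36 fl oz container = 1065.6 mL) + (two 13.7 fl oz containers = 811.04 mL) + (one 25.9 fl oz container = 766.64 mL) = 2643.28 mL.
That exceeds the Category CR cargo aircraft limit of 2 L.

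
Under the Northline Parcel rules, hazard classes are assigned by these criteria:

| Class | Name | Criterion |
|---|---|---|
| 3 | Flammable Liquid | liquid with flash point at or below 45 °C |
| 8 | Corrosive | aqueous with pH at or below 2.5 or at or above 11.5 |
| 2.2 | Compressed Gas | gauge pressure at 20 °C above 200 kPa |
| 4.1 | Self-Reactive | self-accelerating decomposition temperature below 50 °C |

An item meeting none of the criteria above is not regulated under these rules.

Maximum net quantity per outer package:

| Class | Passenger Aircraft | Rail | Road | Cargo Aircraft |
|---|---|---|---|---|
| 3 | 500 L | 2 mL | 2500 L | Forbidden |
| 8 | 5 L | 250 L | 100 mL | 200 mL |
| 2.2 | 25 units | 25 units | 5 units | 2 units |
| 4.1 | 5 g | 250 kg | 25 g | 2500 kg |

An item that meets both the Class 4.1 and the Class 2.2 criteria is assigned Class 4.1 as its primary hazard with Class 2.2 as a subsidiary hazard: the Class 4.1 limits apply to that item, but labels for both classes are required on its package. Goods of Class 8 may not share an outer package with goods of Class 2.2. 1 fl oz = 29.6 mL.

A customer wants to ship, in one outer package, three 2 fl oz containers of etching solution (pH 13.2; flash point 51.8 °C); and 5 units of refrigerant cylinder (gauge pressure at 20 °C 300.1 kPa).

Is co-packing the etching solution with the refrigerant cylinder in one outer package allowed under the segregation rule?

No

With pH 13.2 (≥ 11.5), the etching solution falls in Class 8.
Gauge pressure at 20 °C 300.1 kPa meets the Class 2.2 criterion (Compressed Gas), so the refrigerant cylinder is Class 2.2.
Class 8 and Class 2.2 may not share an outer package.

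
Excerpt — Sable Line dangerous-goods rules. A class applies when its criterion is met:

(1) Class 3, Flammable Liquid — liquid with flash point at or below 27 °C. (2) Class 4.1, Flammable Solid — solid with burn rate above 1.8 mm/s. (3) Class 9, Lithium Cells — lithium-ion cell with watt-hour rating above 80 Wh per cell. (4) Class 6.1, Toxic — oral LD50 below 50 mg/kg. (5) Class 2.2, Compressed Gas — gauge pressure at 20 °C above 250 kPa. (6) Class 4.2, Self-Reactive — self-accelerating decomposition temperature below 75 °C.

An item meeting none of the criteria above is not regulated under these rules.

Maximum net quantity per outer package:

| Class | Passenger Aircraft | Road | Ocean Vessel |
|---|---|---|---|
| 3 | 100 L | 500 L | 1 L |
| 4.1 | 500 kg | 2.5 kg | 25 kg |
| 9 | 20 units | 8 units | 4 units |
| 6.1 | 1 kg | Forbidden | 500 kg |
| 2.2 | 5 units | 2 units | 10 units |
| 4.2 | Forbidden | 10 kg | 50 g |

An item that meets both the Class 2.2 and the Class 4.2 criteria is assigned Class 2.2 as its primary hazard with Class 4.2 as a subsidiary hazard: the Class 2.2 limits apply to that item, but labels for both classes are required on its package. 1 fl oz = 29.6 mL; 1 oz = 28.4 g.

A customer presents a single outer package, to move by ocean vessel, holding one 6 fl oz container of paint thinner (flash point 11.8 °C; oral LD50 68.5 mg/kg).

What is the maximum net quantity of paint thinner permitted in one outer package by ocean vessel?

With flash point 11.8 °C (≤ 27 °C), the paint thinner falls in Class 3.
The ocean vessel limit for Class 3 is 1 L.

1 L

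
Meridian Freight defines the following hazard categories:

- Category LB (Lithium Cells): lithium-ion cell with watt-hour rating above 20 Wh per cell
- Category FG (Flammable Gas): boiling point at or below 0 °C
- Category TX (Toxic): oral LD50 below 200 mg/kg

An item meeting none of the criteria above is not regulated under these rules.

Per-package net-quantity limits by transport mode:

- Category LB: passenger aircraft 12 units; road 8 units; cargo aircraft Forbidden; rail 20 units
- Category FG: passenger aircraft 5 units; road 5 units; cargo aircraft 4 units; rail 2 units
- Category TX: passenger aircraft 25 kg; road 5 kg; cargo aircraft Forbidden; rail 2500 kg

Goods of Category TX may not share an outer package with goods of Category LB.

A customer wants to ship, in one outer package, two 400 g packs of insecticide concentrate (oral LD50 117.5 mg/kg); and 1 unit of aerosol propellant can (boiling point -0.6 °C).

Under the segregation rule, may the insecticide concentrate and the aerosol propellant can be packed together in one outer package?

With oral LD50 117.5 mg/kg (< 200 mg/kg), the insecticide concentrate falls in Category TX.
With boiling point -0.6 °C (≤ 0 °C), the aerosol propellant can falls in Category FG.
No segregation rule bars Category TX with Category FG.

Yes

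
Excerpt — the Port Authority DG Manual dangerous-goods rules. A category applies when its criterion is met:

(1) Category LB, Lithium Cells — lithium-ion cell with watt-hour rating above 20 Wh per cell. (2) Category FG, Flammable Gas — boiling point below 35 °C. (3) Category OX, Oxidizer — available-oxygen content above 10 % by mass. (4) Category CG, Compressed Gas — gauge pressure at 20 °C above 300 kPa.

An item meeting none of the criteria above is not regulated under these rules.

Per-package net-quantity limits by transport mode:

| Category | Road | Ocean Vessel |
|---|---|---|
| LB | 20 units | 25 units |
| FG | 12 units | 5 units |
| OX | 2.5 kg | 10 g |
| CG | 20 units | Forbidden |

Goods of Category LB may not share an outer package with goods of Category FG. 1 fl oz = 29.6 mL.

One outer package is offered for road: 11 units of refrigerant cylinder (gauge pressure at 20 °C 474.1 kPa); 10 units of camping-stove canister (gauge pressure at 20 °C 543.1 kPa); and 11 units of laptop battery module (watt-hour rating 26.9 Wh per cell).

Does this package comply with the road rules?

The refrigerant cylinder has gauge pressure at 20 °C 474.1 kPa, which is > 300 kPa, so it is Category CG (Compressed Gas).
Gauge pressure at 20 °C 543.1 kPa meets the Category CG criterion (Compressed Gas), so the camping-stove canister is Category CG.
With watt-hour rating 26.9 Wh per cell (> 20 Wh per cell), the laptop battery module falls in Category LB.
Category CG net quantity: 11 units + 10 units = 21 units.
21 units > 20 units (road limit, Category CG) — over the limit.
Category LB quantity: 11 units.
That is within the Category LB road limit of 20 units.
The segregation rule (Category LB with Category FG) does not apply to Category CG with Category LB.

No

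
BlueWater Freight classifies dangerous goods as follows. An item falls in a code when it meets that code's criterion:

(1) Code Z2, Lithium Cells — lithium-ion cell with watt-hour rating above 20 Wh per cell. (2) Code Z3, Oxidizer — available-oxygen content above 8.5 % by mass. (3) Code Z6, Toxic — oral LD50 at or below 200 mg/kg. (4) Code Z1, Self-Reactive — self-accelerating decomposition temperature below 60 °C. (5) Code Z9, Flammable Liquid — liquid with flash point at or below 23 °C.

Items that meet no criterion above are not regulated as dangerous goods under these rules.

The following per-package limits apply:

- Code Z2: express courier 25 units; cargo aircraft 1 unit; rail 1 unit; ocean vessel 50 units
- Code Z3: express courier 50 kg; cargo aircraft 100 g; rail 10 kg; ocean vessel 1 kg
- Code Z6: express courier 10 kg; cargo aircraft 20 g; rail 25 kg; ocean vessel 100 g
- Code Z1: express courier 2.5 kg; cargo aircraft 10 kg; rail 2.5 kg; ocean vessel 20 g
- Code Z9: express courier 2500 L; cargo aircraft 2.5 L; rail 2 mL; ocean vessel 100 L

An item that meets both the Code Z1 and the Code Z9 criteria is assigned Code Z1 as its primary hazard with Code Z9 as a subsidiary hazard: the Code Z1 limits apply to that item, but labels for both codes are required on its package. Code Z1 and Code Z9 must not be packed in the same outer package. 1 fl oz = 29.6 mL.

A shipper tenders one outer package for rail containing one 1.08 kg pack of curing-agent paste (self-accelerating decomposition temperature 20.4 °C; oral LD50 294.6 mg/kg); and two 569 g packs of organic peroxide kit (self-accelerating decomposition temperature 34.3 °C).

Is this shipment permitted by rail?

Yes

With self-accelerating decomposition temperature 20.4 °C (< 60 °C), the curing-agent paste falls in Code Z1.
Self-accelerating decomposition temperature 34.3 °C meets the Code Z1 criterion (Self-Reactive), so the organic peroxide kit is Code Z1.
Code Z1 net quantity: 1.08 kg + (two 569 g packs = 1.138 kg) = 2.218 kg.
2.218 kg is within the rail limit of 2.5 kg for Code Z1.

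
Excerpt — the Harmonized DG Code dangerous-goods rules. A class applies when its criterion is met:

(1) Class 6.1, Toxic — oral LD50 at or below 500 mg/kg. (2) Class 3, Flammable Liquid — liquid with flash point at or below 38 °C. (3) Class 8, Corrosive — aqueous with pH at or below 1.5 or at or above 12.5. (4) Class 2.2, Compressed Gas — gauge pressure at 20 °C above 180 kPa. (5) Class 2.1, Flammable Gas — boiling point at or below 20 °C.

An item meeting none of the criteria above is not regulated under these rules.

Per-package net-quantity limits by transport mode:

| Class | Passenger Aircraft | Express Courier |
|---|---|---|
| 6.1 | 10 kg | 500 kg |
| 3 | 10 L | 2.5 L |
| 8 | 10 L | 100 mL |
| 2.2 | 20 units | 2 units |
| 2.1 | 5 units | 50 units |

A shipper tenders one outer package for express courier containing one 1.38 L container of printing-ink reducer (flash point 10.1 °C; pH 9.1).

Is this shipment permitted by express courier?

Yes

Flash point 10.1 °C meets the Class 3 criterion (Flammable Liquid), so the printing-ink reducer is Class 3.
Class 3 quantity: 1.38 L.
1.38 L is within the express courier limit of 2.5 L for Class 3.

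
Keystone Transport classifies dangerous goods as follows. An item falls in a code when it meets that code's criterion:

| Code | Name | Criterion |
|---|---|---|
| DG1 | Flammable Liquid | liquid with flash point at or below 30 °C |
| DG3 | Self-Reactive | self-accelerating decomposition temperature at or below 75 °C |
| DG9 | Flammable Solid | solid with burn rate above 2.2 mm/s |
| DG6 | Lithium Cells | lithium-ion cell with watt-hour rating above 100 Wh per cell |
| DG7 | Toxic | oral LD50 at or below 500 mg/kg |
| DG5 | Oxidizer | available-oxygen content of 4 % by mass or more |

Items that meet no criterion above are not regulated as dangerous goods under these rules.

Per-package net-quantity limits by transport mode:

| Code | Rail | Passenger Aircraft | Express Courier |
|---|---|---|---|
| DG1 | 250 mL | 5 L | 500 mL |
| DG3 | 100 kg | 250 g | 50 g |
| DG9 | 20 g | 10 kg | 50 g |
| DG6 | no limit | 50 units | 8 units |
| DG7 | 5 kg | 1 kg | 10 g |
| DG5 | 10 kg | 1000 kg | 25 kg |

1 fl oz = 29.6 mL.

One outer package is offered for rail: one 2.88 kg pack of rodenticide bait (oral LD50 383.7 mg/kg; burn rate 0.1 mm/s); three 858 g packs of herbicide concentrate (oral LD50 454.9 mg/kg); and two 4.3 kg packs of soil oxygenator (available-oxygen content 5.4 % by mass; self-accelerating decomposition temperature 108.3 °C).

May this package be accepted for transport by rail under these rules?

No

The rodenticide bait has oral LD50 383.7 mg/kg, which is ≤ 500 mg/kg, so it is Code DG7 (Toxic).
Herbicide concentrate: oral LD50 454.9 mg/kg ≤ 500 mg/kg → Code DG7 (Toxic).
The soil oxygenator has available-oxygen content 5.4 % by mass, which is ≥ 4 % by mass, so it is Code DG5 (Oxidizer).
Code DG7 net quantity: 2.88 kg + (three 858 g packs = 2.574 kg) = 5.454 kg.
5.454 kg exceeds the rail limit of 5 kg for Code DG7.
Code DG5 quantity: two 4.3 kg packs = 8.6 kg.
That is within the Code DG5 rail limit of 10 kg.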